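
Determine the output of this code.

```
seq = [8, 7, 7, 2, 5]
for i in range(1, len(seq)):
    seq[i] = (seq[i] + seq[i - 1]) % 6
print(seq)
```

i=1: seq[1] = (7+8)%6 = 3 → [8, 3, 7, 2, 5]
i=2: seq[2] = (7+3)%6 = 4 → [8, 3, 4, 2, 5]
i=3: seq[3] = (2+4)%6 = 0 → [8, 3, 4, 0, 5]
i=4: seq[4] = (5+0)%6 = 5 → [8, 3, 4, 0, 5]

[8, 3, 4, 0, 5]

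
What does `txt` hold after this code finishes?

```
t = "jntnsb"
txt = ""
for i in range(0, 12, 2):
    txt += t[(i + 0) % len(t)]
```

'jtsjts'

i=0: add t[0]='j' → 'j'
i=2: add t[2]='t' → 'jt'
i=4: add t[4]='s' → 'jts'
i=6: add t[0]='j' → 'jtsj'
i=8: add t[2]='t' → 'jtsjt'
i=10: add t[4]='s' → 'jtsjts'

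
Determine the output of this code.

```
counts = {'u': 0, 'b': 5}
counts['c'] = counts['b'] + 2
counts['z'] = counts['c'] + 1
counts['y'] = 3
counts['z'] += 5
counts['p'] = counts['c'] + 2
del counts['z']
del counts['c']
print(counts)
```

{'u': 0, 'b': 5, 'y': 3, 'p': 9}

counts['c'] = counts['b']+2 = 7 → {'u': 0, 'b': 5, 'c': 7}
counts['z'] = counts['c']+1 = 8 → {'u': 0, 'b': 5, 'c': 7, 'z': 8}
counts['y'] = 3 → {'u': 0, 'b': 5, 'c': 7, 'z': 8, 'y': 3}
counts['z'] = 8+5 = 13 → {'u': 0, 'b': 5, 'c': 7, 'z': 13, 'y': 3}
counts['p'] = counts['c']+2 = 9 → {'u': 0, 'b': 5, 'c': 7, 'z': 13, 'y': 3, 'p': 9}
del 'z' → {'u': 0, 'b': 5, 'c': 7, 'y': 3, 'p': 9}
del 'c' → {'u': 0, 'b': 5, 'y': 3, 'p': 9}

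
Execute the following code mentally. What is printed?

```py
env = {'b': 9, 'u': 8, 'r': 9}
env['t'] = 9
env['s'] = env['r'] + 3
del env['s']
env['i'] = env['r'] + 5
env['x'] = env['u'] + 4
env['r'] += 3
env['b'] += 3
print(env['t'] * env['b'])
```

env['t'] = 9 → {'b': 9, 'u': 8, 'r': 9, 't': 9}
env['s'] = env['r']+3 = 12 → {'b': 9, 'u': 8, 'r': 9, 't': 9, 's': 12}
del 's' → {'b': 9, 'u': 8, 'r': 9, 't': 9}
env['i'] = env['r']+5 = 14 → {'b': 9, 'u': 8, 'r': 9, 't': 9, 'i': 14}
env['x'] = env['u']+4 = 12 → {'b': 9, 'u': 8, 'r': 9, 't': 9, 'i': 14, 'x': 12}
env['r'] = 9+3 = 12 → {'b': 9, 'u': 8, 'r': 12, 't': 9, 'i': 14, 'x': 12}
env['b'] = 9+3 = 12 → {'b': 12, 'u': 8, 'r': 12, 't': 9, 'i': 14, 'x': 12}
env['t']*env['b'] = 9*12 = 108

108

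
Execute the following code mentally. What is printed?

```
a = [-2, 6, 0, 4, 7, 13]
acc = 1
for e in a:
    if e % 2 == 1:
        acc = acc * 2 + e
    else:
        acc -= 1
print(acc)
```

15

e=-2: not odd, acc = 1-1 = 0
e=6: not odd, acc = 0-1 = -1
e=0: not odd, acc = (-1)-1 = -2
e=4: not odd, acc = (-2)-1 = -3
e=7: odd, acc = (-3)*2+7 = 1
e=13: odd, acc = 1*2+13 = 15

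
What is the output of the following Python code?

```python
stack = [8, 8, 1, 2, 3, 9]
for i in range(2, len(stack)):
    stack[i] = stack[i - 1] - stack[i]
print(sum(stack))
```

23

i=2: stack[2] = 8-1 = 7 → [8, 8, 7, 2, 3, 9]
i=3: stack[3] = 7-2 = 5 → [8, 8, 7, 5, 3, 9]
i=4: stack[4] = 5-3 = 2 → [8, 8, 7, 5, 2, 9]
i=5: stack[5] = 2-9 = -7 → [8, 8, 7, 5, 2, -7]
sum = 23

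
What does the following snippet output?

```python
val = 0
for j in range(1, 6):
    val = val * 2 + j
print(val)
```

57

j=1: val = 0*2+1 = 1
j=2: val = 1*2+2 = 4
j=3: val = 4*2+3 = 11
j=4: val = 11*2+4 = 26
j=5: val = 26*2+5 = 57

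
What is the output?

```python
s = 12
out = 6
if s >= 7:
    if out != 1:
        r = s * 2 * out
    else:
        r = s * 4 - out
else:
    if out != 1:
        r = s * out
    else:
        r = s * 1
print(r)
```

s=12, out=6
s >= 7 is True; out != 1 is True
→ r = s * 2 * out = 144

144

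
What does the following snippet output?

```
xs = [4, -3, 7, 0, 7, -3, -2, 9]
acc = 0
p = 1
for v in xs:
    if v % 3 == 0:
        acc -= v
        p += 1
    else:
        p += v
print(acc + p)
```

18

v=4: not %3==0; p=5
v=-3: %3==0, acc = 0-(-3) = 3; p=6
v=7: not %3==0; p=13
v=0: %3==0, acc = 3-0 = 3; p=14
v=7: not %3==0; p=21
v=-3: %3==0, acc = 3-(-3) = 6; p=22
v=-2: not %3==0; p=20
v=9: %3==0, acc = 6-9 = -3; p=21
acc+p = (-3)+21 = 18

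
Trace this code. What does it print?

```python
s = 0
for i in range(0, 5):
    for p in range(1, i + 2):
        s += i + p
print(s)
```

75

i=0,p=1: s = 0+1 = 1
i=1,p=1: s = 1+2 = 3
i=1,p=2: s = 3+3 = 6
i=2,p=1: s = 6+3 = 9
i=2,p=2: s = 9+4 = 13
i=2,p=3: s = 13+5 = 18
i=3,p=1: s = 18+4 = 22
i=3,p=2: s = 22+5 = 27
i=3,p=3: s = 27+6 = 33
i=3,p=4: s = 33+7 = 40
i=4,p=1: s = 40+5 = 45
i=4,p=2: s = 45+6 = 51
i=4,p=3: s = 51+7 = 58
i=4,p=4: s = 58+8 = 66
i=4,p=5: s = 66+9 = 75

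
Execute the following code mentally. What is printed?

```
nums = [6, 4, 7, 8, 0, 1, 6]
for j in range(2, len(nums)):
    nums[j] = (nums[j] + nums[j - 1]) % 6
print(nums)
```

[6, 4, 5, 1, 1, 2, 2]

j=2: nums[2] = (7+4)%6 = 5 → [6, 4, 5, 8, 0, 1, 6]
j=3: nums[3] = (8+5)%6 = 1 → [6, 4, 5, 1, 0, 1, 6]
j=4: nums[4] = (0+1)%6 = 1 → [6, 4, 5, 1, 1, 1, 6]
j=5: nums[5] = (1+1)%6 = 2 → [6, 4, 5, 1, 1, 2, 6]
j=6: nums[6] = (6+2)%6 = 2 → [6, 4, 5, 1, 1, 2, 2]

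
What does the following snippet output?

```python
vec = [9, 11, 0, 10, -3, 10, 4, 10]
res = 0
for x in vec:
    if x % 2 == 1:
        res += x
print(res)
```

17

x=9: odd, res = 0+9 = 9
x=11: odd, res = 9+11 = 20
x=0: not odd
x=10: not odd
x=-3: odd, res = 20+(-3) = 17
x=10: not odd
x=4: not odd
x=10: not odd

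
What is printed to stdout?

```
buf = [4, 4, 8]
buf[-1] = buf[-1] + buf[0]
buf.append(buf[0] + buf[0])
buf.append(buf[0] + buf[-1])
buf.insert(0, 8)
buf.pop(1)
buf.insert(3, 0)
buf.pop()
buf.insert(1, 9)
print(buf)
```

buf[-1] = buf[-1]+buf[0] = 8+4 = 12 → [4, 4, 12]
append buf[0]+buf[0] = 4+4 = 8 → [4, 4, 12, 8]
append buf[0]+buf[-1] = 4+8 = 12 → [4, 4, 12, 8, 12]
insert 8 at 0 → [8, 4, 4, 12, 8, 12]
pop(1) removes 4 → [8, 4, 12, 8, 12]
insert 0 at 3 → [8, 4, 12, 0, 8, 12]
pop() removes 12 → [8, 4, 12, 0, 8]
insert 9 at 1 → [8, 9, 4, 12, 0, 8]

[8, 9, 4, 12, 0, 8]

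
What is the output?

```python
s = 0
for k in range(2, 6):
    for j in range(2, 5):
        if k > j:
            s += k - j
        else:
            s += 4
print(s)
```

34

k=2,j=2: not 2>2, s = 0+4 = 4
k=2,j=3: not 2>3, s = 4+4 = 8
k=2,j=4: not 2>4, s = 8+4 = 12
k=3,j=2: 3>2, s = 12+1 = 13
k=3,j=3: not 3>3, s = 13+4 = 17
k=3,j=4: not 3>4, s = 17+4 = 21
k=4,j=2: 4>2, s = 21+2 = 23
k=4,j=3: 4>3, s = 23+1 = 24
k=4,j=4: not 4>4, s = 24+4 = 28
k=5,j=2: 5>2, s = 28+3 = 31
k=5,j=3: 5>3, s = 31+2 = 33
k=5,j=4: 5>4, s = 33+1 = 34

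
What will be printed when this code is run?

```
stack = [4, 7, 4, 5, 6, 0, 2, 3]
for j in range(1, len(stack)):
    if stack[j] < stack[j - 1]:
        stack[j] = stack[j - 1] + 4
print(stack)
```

[4, 7, 11, 15, 19, 23, 27, 31]

j=1: 7>=4, unchanged → [4, 7, 4, 5, 6, 0, 2, 3]
j=2: 4<7, stack[2] = 7+4 = 11 → [4, 7, 11, 5, 6, 0, 2, 3]
j=3: 5<11, stack[3] = 11+4 = 15 → [4, 7, 11, 15, 6, 0, 2, 3]
j=4: 6<15, stack[4] = 15+4 = 19 → [4, 7, 11, 15, 19, 0, 2, 3]
j=5: 0<19, stack[5] = 19+4 = 23 → [4, 7, 11, 15, 19, 23, 2, 3]
j=6: 2<23, stack[6] = 23+4 = 27 → [4, 7, 11, 15, 19, 23, 27, 3]
j=7: 3<27, stack[7] = 27+4 = 31 → [4, 7, 11, 15, 19, 23, 27, 31]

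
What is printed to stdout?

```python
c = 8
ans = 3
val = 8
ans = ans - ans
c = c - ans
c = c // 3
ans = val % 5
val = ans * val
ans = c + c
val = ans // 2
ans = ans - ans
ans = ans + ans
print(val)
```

2

ans = 3-3 = 0
c = 8-0 = 8
c = 8//3 = 2
ans = 8%5 = 3
val = 3*8 = 24
ans = 2+2 = 4
val = 4//2 = 2
ans = 4-4 = 0
ans = 0+0 = 0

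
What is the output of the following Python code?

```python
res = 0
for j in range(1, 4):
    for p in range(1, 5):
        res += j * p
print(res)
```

60

j=1,p=1: res = 0+1 = 1
j=1,p=2: res = 1+2 = 3
j=1,p=3: res = 3+3 = 6
j=1,p=4: res = 6+4 = 10
j=2,p=1: res = 10+2 = 12
j=2,p=2: res = 12+4 = 16
j=2,p=3: res = 16+6 = 22
j=2,p=4: res = 22+8 = 30
j=3,p=1: res = 30+3 = 33
j=3,p=2: res = 33+6 = 39
j=3,p=3: res = 39+9 = 48
j=3,p=4: res = 48+12 = 60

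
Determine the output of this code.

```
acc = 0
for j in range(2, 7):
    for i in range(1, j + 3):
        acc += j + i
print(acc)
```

j=2,i=1: acc = 0+3 = 3
j=2,i=2: acc = 3+4 = 7
j=2,i=3: acc = 7+5 = 12
j=2,i=4: acc = 12+6 = 18
j=3,i=1: acc = 18+4 = 22
j=3,i=2: acc = 22+5 = 27
j=3,i=3: acc = 27+6 = 33
j=3,i=4: acc = 33+7 = 40
j=3,i=5: acc = 40+8 = 48
j=4,i=1: acc = 48+5 = 53
j=4,i=2: acc = 53+6 = 59
j=4,i=3: acc = 59+7 = 66
j=4,i=4: acc = 66+8 = 74
j=4,i=5: acc = 74+9 = 83
j=4,i=6: acc = 83+10 = 93
j=5,i=1: acc = 93+6 = 99
j=5,i=2: acc = 99+7 = 106
j=5,i=3: acc = 106+8 = 114
j=5,i=4: acc = 114+9 = 123
j=5,i=5: acc = 123+10 = 133
j=5,i=6: acc = 133+11 = 144
j=5,i=7: acc = 144+12 = 156
j=6,i=1: acc = 156+7 = 163
j=6,i=2: acc = 163+8 = 171
j=6,i=3: acc = 171+9 = 180
j=6,i=4: acc = 180+10 = 190
j=6,i=5: acc = 190+11 = 201
j=6,i=6: acc = 201+12 = 213
j=6,i=7: acc = 213+13 = 226
j=6,i=8: acc = 226+14 = 240

240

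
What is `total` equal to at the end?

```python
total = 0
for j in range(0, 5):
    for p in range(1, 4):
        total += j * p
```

j=0,p=1: total = 0+0 = 0
j=0,p=2: total = 0+0 = 0
j=0,p=3: total = 0+0 = 0
j=1,p=1: total = 0+1 = 1
j=1,p=2: total = 1+2 = 3
j=1,p=3: total = 3+3 = 6
j=2,p=1: total = 6+2 = 8
j=2,p=2: total = 8+4 = 12
j=2,p=3: total = 12+6 = 18
j=3,p=1: total = 18+3 = 21
j=3,p=2: total = 21+6 = 27
j=3,p=3: total = 27+9 = 36
j=4,p=1: total = 36+4 = 40
j=4,p=2: total = 40+8 = 48
j=4,p=3: total = 48+12 = 60

60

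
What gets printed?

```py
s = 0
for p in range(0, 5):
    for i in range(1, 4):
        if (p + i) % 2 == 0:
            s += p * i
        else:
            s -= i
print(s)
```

p=0,i=1: odd sum, s = 0-1 = -1
p=0,i=2: even sum, s = (-1)+0 = -1
p=0,i=3: odd sum, s = (-1)-3 = -4
p=1,i=1: even sum, s = (-4)+1 = -3
p=1,i=2: odd sum, s = (-3)-2 = -5
p=1,i=3: even sum, s = (-5)+3 = -2
p=2,i=1: odd sum, s = (-2)-1 = -3
p=2,i=2: even sum, s = (-3)+4 = 1
p=2,i=3: odd sum, s = 1-3 = -2
p=3,i=1: even sum, s = (-2)+3 = 1
p=3,i=2: odd sum, s = 1-2 = -1
p=3,i=3: even sum, s = (-1)+9 = 8
p=4,i=1: odd sum, s = 8-1 = 7
p=4,i=2: even sum, s = 7+8 = 15
p=4,i=3: odd sum, s = 15-3 = 12

12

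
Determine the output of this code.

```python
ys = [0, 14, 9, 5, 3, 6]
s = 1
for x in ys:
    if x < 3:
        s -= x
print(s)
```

x=0: <3, s = 1-0 = 1
x=14: not <3
x=9: not <3
x=5: not <3
x=3: not <3
x=6: not <3

1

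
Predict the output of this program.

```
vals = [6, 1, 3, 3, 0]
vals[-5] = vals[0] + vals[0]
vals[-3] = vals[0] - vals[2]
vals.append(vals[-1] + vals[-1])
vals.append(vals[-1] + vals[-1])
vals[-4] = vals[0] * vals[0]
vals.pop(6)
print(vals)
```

[12, 1, 9, 144, 0, 0]

vals[-5] = vals[0]+vals[0] = 6+6 = 12 → [12, 1, 3, 3, 0]
vals[-3] = vals[0]-vals[2] = 12-3 = 9 → [12, 1, 9, 3, 0]
append vals[-1]+vals[-1] = 0+0 = 0 → [12, 1, 9, 3, 0, 0]
append vals[-1]+vals[-1] = 0+0 = 0 → [12, 1, 9, 3, 0, 0, 0]
vals[-4] = vals[0]*vals[0] = 12*12 = 144 → [12, 1, 9, 144, 0, 0, 0]
pop(6) removes 0 → [12, 1, 9, 144, 0, 0]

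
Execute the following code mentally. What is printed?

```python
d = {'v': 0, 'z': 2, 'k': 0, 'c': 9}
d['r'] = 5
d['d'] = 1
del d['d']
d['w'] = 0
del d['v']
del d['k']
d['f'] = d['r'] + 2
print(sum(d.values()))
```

d['r'] = 5 → {'v': 0, 'z': 2, 'k': 0, 'c': 9, 'r': 5}
d['d'] = 1 → {'v': 0, 'z': 2, 'k': 0, 'c': 9, 'r': 5, 'd': 1}
del 'd' → {'v': 0, 'z': 2, 'k': 0, 'c': 9, 'r': 5}
d['w'] = 0 → {'v': 0, 'z': 2, 'k': 0, 'c': 9, 'r': 5, 'w': 0}
del 'v' → {'z': 2, 'k': 0, 'c': 9, 'r': 5, 'w': 0}
del 'k' → {'z': 2, 'c': 9, 'r': 5, 'w': 0}
d['f'] = d['r']+2 = 7 → {'z': 2, 'c': 9, 'r': 5, 'w': 0, 'f': 7}
sum of values = 23

23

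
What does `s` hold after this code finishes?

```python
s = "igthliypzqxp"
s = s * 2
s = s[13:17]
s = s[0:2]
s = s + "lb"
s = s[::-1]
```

repeat ×2 → 'igthliypzqxpigthliypzqxp'
slice [13:17] → 'gthl'
slice [0:2] → 'gt'
+ 'lb' → 'gtlb'
reverse → 'bltg'

'bltg'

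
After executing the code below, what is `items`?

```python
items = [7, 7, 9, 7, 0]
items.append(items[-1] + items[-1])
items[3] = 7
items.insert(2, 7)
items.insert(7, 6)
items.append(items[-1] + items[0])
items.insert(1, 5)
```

append items[-1]+items[-1] = 0+0 = 0 → [7, 7, 9, 7, 0, 0]
items[3] = 7 → [7, 7, 9, 7, 0, 0]
insert 7 at 2 → [7, 7, 7, 9, 7, 0, 0]
insert 6 at 7 → [7, 7, 7, 9, 7, 0, 0, 6]
append items[-1]+items[0] = 6+7 = 13 → [7, 7, 7, 9, 7, 0, 0, 6, 13]
insert 5 at 1 → [7, 5, 7, 7, 9, 7, 0, 0, 6, 13]

[7, 5, 7, 7, 9, 7, 0, 0, 6, 13]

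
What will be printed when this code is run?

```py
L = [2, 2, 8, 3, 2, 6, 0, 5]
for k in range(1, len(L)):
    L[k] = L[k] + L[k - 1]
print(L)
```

k=1: L[1] = 2+2 = 4 → [2, 4, 8, 3, 2, 6, 0, 5]
k=2: L[2] = 8+4 = 12 → [2, 4, 12, 3, 2, 6, 0, 5]
k=3: L[3] = 3+12 = 15 → [2, 4, 12, 15, 2, 6, 0, 5]
k=4: L[4] = 2+15 = 17 → [2, 4, 12, 15, 17, 6, 0, 5]
k=5: L[5] = 6+17 = 23 → [2, 4, 12, 15, 17, 23, 0, 5]
k=6: L[6] = 0+23 = 23 → [2, 4, 12, 15, 17, 23, 23, 5]
k=7: L[7] = 5+23 = 28 → [2, 4, 12, 15, 17, 23, 23, 28]

[2, 4, 12, 15, 17, 23, 23, 28]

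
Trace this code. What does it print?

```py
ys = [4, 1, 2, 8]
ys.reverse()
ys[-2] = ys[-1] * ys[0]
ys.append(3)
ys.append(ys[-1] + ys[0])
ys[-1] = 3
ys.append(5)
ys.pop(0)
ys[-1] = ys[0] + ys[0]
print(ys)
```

[2, 32, 4, 3, 3, 4]

reverse → [8, 2, 1, 4]
ys[-2] = ys[-1]*ys[0] = 4*8 = 32 → [8, 2, 32, 4]
append 3 → [8, 2, 32, 4, 3]
append ys[-1]+ys[0] = 3+8 = 11 → [8, 2, 32, 4, 3, 11]
ys[-1] = 3 → [8, 2, 32, 4, 3, 3]
append 5 → [8, 2, 32, 4, 3, 3, 5]
pop(0) removes 8 → [2, 32, 4, 3, 3, 5]
ys[-1] = ys[0]+ys[0] = 2+2 = 4 → [2, 32, 4, 3, 3, 4]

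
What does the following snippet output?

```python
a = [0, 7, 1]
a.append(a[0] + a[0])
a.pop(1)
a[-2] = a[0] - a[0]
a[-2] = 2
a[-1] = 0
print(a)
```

[0, 2, 0]

append a[0]+a[0] = 0+0 = 0 → [0, 7, 1, 0]
pop(1) removes 7 → [0, 1, 0]
a[-2] = a[0]-a[0] = 0-0 = 0 → [0, 0, 0]
a[-2] = 2 → [0, 2, 0]
a[-1] = 0 → [0, 2, 0]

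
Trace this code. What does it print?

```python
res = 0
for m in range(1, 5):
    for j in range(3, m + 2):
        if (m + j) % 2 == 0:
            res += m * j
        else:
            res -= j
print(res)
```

m=2,j=3: odd sum, res = 0-3 = -3
m=3,j=3: even sum, res = (-3)+9 = 6
m=3,j=4: odd sum, res = 6-4 = 2
m=4,j=3: odd sum, res = 2-3 = -1
m=4,j=4: even sum, res = (-1)+16 = 15
m=4,j=5: odd sum, res = 15-5 = 10

10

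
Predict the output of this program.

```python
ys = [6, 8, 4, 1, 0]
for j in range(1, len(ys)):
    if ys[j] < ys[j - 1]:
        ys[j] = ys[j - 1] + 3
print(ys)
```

j=1: 8>=6, unchanged → [6, 8, 4, 1, 0]
j=2: 4<8, ys[2] = 8+3 = 11 → [6, 8, 11, 1, 0]
j=3: 1<11, ys[3] = 11+3 = 14 → [6, 8, 11, 14, 0]
j=4: 0<14, ys[4] = 14+3 = 17 → [6, 8, 11, 14, 17]

[6, 8, 11, 14, 17]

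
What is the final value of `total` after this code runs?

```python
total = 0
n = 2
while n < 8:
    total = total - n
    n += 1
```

-27

n=2: total = 0-2 = -2
n=3: total = (-2)-3 = -5
n=4: total = (-5)-4 = -9
n=5: total = (-9)-5 = -14
n=6: total = (-14)-6 = -20
n=7: total = (-20)-7 = -27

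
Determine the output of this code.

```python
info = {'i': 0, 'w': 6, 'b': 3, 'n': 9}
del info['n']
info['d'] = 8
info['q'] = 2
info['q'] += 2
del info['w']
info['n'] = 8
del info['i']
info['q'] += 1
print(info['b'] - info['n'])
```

del 'n' → {'i': 0, 'w': 6, 'b': 3}
info['d'] = 8 → {'i': 0, 'w': 6, 'b': 3, 'd': 8}
info['q'] = 2 → {'i': 0, 'w': 6, 'b': 3, 'd': 8, 'q': 2}
info['q'] = 2+2 = 4 → {'i': 0, 'w': 6, 'b': 3, 'd': 8, 'q': 4}
del 'w' → {'i': 0, 'b': 3, 'd': 8, 'q': 4}
info['n'] = 8 → {'i': 0, 'b': 3, 'd': 8, 'q': 4, 'n': 8}
del 'i' → {'b': 3, 'd': 8, 'q': 4, 'n': 8}
info['q'] = 4+1 = 5 → {'b': 3, 'd': 8, 'q': 5, 'n': 8}
info['b']-info['n'] = 3-8 = -5

-5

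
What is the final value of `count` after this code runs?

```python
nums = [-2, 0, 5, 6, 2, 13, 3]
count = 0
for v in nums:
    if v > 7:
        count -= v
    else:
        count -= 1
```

-19

v=-2: not >7, count = 0-1 = -1
v=0: not >7, count = (-1)-1 = -2
v=5: not >7, count = (-2)-1 = -3
v=6: not >7, count = (-3)-1 = -4
v=2: not >7, count = (-4)-1 = -5
v=13: >7, count = (-5)-13 = -18
v=3: not >7, count = (-18)-1 = -19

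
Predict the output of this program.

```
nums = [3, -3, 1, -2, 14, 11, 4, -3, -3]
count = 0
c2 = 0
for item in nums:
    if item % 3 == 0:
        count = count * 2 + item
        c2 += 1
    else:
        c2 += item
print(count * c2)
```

item=3: %3==0, count = 0*2+3 = 3; c2=1
item=-3: %3==0, count = 3*2+(-3) = 3; c2=2
item=1: not %3==0; c2=3
item=-2: not %3==0; c2=1
item=14: not %3==0; c2=15
item=11: not %3==0; c2=26
item=4: not %3==0; c2=30
item=-3: %3==0, count = 3*2+(-3) = 3; c2=31
item=-3: %3==0, count = 3*2+(-3) = 3; c2=32
count*c2 = 3*32 = 96

96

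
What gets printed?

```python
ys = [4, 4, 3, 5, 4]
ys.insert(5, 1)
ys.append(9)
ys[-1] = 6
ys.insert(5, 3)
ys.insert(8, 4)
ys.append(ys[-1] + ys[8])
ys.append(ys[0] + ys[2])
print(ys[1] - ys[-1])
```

insert 1 at 5 → [4, 4, 3, 5, 4, 1]
append 9 → [4, 4, 3, 5, 4, 1, 9]
ys[-1] = 6 → [4, 4, 3, 5, 4, 1, 6]
insert 3 at 5 → [4, 4, 3, 5, 4, 3, 1, 6]
insert 4 at 8 → [4, 4, 3, 5, 4, 3, 1, 6, 4]
append ys[-1]+ys[8] = 4+4 = 8 → [4, 4, 3, 5, 4, 3, 1, 6, 4, 8]
append ys[0]+ys[2] = 4+3 = 7 → [4, 4, 3, 5, 4, 3, 1, 6, 4, 8, 7]
ys[1]-ys[-1] = 4-7 = -3

-3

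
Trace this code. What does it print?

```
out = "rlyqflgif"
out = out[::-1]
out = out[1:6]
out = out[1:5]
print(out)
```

glfq

reverse → 'figlfqylr'
slice [1:6] → 'iglfq'
slice [1:5] → 'glfq'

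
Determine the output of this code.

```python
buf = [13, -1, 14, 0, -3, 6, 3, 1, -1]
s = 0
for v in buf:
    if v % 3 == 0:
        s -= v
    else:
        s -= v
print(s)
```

-32

v=13: not %3==0, s = 0-13 = -13
v=-1: not %3==0, s = (-13)-(-1) = -12
v=14: not %3==0, s = (-12)-14 = -26
v=0: %3==0, s = (-26)-0 = -26
v=-3: %3==0, s = (-26)-(-3) = -23
v=6: %3==0, s = (-23)-6 = -29
v=3: %3==0, s = (-29)-3 = -32
v=1: not %3==0, s = (-32)-1 = -33
v=-1: not %3==0, s = (-33)-(-1) = -32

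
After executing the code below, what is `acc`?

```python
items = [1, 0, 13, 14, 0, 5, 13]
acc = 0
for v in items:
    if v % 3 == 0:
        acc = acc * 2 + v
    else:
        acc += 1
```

10

v=1: not %3==0, acc = 0+1 = 1
v=0: %3==0, acc = 1*2+0 = 2
v=13: not %3==0, acc = 2+1 = 3
v=14: not %3==0, acc = 3+1 = 4
v=0: %3==0, acc = 4*2+0 = 8
v=5: not %3==0, acc = 8+1 = 9
v=13: not %3==0, acc = 9+1 = 10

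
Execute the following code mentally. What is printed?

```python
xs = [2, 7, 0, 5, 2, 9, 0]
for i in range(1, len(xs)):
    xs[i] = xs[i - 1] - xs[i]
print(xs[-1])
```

i=1: xs[1] = 2-7 = -5 → [2, -5, 0, 5, 2, 9, 0]
i=2: xs[2] = (-5)-0 = -5 → [2, -5, -5, 5, 2, 9, 0]
i=3: xs[3] = (-5)-5 = -10 → [2, -5, -5, -10, 2, 9, 0]
i=4: xs[4] = (-10)-2 = -12 → [2, -5, -5, -10, -12, 9, 0]
i=5: xs[5] = (-12)-9 = -21 → [2, -5, -5, -10, -12, -21, 0]
i=6: xs[6] = (-21)-0 = -21 → [2, -5, -5, -10, -12, -21, -21]

-21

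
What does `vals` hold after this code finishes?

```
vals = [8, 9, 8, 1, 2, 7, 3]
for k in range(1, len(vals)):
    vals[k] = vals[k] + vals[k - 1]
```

k=1: vals[1] = 9+8 = 17 → [8, 17, 8, 1, 2, 7, 3]
k=2: vals[2] = 8+17 = 25 → [8, 17, 25, 1, 2, 7, 3]
k=3: vals[3] = 1+25 = 26 → [8, 17, 25, 26, 2, 7, 3]
k=4: vals[4] = 2+26 = 28 → [8, 17, 25, 26, 28, 7, 3]
k=5: vals[5] = 7+28 = 35 → [8, 17, 25, 26, 28, 35, 3]
k=6: vals[6] = 3+35 = 38 → [8, 17, 25, 26, 28, 35, 38]

[8, 17, 25, 26, 28, 35, 38]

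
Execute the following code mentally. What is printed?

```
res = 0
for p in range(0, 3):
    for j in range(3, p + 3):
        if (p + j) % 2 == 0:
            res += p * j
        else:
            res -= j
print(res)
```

p=1,j=3: even sum, res = 0+3 = 3
p=2,j=3: odd sum, res = 3-3 = 0
p=2,j=4: even sum, res = 0+8 = 8

8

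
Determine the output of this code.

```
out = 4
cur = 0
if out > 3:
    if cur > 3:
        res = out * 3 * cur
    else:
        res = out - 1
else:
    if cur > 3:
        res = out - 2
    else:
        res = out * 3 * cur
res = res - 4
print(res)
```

-1

out=4, cur=0
out > 3 is True; cur > 3 is False
→ res = out - 1 = 3
res = 3-4 = -1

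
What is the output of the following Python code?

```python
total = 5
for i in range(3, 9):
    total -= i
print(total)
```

i=3: total = 5-3 = 2
i=4: total = 2-4 = -2
i=5: total = (-2)-5 = -7
i=6: total = (-7)-6 = -13
i=7: total = (-13)-7 = -20
i=8: total = (-20)-8 = -28

-28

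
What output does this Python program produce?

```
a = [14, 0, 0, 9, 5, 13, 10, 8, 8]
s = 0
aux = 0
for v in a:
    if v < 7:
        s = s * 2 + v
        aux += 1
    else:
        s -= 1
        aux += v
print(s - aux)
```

v=14: not <7, s = 0-1 = -1; aux=14
v=0: <7, s = (-1)*2+0 = -2; aux=15
v=0: <7, s = (-2)*2+0 = -4; aux=16
v=9: not <7, s = (-4)-1 = -5; aux=25
v=5: <7, s = (-5)*2+5 = -5; aux=26
v=13: not <7, s = (-5)-1 = -6; aux=39
v=10: not <7, s = (-6)-1 = -7; aux=49
v=8: not <7, s = (-7)-1 = -8; aux=57
v=8: not <7, s = (-8)-1 = -9; aux=65
s-aux = (-9)-65 = -74

-74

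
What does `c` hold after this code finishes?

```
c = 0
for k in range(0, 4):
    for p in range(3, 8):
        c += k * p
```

150

k=0,p=3: c = 0+0 = 0
k=0,p=4: c = 0+0 = 0
k=0,p=5: c = 0+0 = 0
k=0,p=6: c = 0+0 = 0
k=0,p=7: c = 0+0 = 0
k=1,p=3: c = 0+3 = 3
k=1,p=4: c = 3+4 = 7
k=1,p=5: c = 7+5 = 12
k=1,p=6: c = 12+6 = 18
k=1,p=7: c = 18+7 = 25
k=2,p=3: c = 25+6 = 31
k=2,p=4: c = 31+8 = 39
k=2,p=5: c = 39+10 = 49
k=2,p=6: c = 49+12 = 61
k=2,p=7: c = 61+14 = 75
k=3,p=3: c = 75+9 = 84
k=3,p=4: c = 84+12 = 96
k=3,p=5: c = 96+15 = 111
k=3,p=6: c = 111+18 = 129
k=3,p=7: c = 129+21 = 150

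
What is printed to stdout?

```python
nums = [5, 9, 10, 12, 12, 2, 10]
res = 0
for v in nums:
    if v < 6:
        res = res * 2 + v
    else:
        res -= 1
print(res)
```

v=5: <6, res = 0*2+5 = 5
v=9: not <6, res = 5-1 = 4
v=10: not <6, res = 4-1 = 3
v=12: not <6, res = 3-1 = 2
v=12: not <6, res = 2-1 = 1
v=2: <6, res = 1*2+2 = 4
v=10: not <6, res = 4-1 = 3

3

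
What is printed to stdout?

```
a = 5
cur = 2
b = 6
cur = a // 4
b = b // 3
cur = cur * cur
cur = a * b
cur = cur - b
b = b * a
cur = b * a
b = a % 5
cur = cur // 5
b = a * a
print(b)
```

cur = 5//4 = 1
b = 6//3 = 2
cur = 1*1 = 1
cur = 5*2 = 10
cur = 10-2 = 8
b = 2*5 = 10
cur = 10*5 = 50
b = 5%5 = 0
cur = 50//5 = 10
b = 5*5 = 25

25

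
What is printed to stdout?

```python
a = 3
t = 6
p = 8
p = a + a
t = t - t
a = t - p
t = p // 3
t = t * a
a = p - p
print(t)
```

-12

p = 3+3 = 6
t = 6-6 = 0
a = 0-6 = -6
t = 6//3 = 2
t = 2*(-6) = -12
a = 6-6 = 0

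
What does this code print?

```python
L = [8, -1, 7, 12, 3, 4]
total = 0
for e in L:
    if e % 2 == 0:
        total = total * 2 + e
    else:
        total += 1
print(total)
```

e=8: even, total = 0*2+8 = 8
e=-1: not even, total = 8+1 = 9
e=7: not even, total = 9+1 = 10
e=12: even, total = 10*2+12 = 32
e=3: not even, total = 32+1 = 33
e=4: even, total = 33*2+4 = 70

70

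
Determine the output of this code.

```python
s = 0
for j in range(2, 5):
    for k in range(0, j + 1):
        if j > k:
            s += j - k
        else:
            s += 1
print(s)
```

j=2,k=0: 2>0, s = 0+2 = 2
j=2,k=1: 2>1, s = 2+1 = 3
j=2,k=2: not 2>2, s = 3+1 = 4
j=3,k=0: 3>0, s = 4+3 = 7
j=3,k=1: 3>1, s = 7+2 = 9
j=3,k=2: 3>2, s = 9+1 = 10
j=3,k=3: not 3>3, s = 10+1 = 11
j=4,k=0: 4>0, s = 11+4 = 15
j=4,k=1: 4>1, s = 15+3 = 18
j=4,k=2: 4>2, s = 18+2 = 20
j=4,k=3: 4>3, s = 20+1 = 21
j=4,k=4: not 4>4, s = 21+1 = 22

22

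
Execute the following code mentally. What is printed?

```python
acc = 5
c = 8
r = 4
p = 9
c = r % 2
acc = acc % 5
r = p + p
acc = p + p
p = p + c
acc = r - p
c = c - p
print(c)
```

c = 4%2 = 0
acc = 5%5 = 0
r = 9+9 = 18
acc = 9+9 = 18
p = 9+0 = 9
acc = 18-9 = 9
c = 0-9 = -9

-9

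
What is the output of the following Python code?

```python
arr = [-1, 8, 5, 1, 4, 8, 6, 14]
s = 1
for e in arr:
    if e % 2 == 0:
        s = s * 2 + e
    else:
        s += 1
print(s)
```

e=-1: not even, s = 1+1 = 2
e=8: even, s = 2*2+8 = 12
e=5: not even, s = 12+1 = 13
e=1: not even, s = 13+1 = 14
e=4: even, s = 14*2+4 = 32
e=8: even, s = 32*2+8 = 72
e=6: even, s = 72*2+6 = 150
e=14: even, s = 150*2+14 = 314

314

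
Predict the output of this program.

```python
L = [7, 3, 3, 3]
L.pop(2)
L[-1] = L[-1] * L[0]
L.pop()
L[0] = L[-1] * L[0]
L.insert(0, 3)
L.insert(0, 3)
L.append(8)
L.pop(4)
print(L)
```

[3, 3, 21, 3]

pop(2) removes 3 → [7, 3, 3]
L[-1] = L[-1]*L[0] = 3*7 = 21 → [7, 3, 21]
pop() removes 21 → [7, 3]
L[0] = L[-1]*L[0] = 3*7 = 21 → [21, 3]
insert 3 at 0 → [3, 21, 3]
insert 3 at 0 → [3, 3, 21, 3]
append 8 → [3, 3, 21, 3, 8]
pop(4) removes 8 → [3, 3, 21, 3]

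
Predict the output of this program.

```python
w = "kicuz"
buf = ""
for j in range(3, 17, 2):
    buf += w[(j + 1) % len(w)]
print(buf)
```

ziukczi

j=3: add w[4]='z' → 'z'
j=5: add w[1]='i' → 'zi'
j=7: add w[3]='u' → 'ziu'
j=9: add w[0]='k' → 'ziuk'
j=11: add w[2]='c' → 'ziukc'
j=13: add w[4]='z' → 'ziukcz'
j=15: add w[1]='i' → 'ziukczi'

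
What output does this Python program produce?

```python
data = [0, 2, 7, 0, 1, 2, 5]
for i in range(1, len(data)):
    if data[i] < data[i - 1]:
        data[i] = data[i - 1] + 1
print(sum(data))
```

i=1: 2>=0, unchanged → [0, 2, 7, 0, 1, 2, 5]
i=2: 7>=2, unchanged → [0, 2, 7, 0, 1, 2, 5]
i=3: 0<7, data[3] = 7+1 = 8 → [0, 2, 7, 8, 1, 2, 5]
i=4: 1<8, data[4] = 8+1 = 9 → [0, 2, 7, 8, 9, 2, 5]
i=5: 2<9, data[5] = 9+1 = 10 → [0, 2, 7, 8, 9, 10, 5]
i=6: 5<10, data[6] = 10+1 = 11 → [0, 2, 7, 8, 9, 10, 11]
sum = 47

47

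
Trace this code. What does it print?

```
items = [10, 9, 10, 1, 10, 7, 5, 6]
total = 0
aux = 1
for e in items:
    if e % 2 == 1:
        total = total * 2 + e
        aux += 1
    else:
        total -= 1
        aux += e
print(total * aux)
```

2706

e=10: not odd, total = 0-1 = -1; aux=11
e=9: odd, total = (-1)*2+9 = 7; aux=12
e=10: not odd, total = 7-1 = 6; aux=22
e=1: odd, total = 6*2+1 = 13; aux=23
e=10: not odd, total = 13-1 = 12; aux=33
e=7: odd, total = 12*2+7 = 31; aux=34
e=5: odd, total = 31*2+5 = 67; aux=35
e=6: not odd, total = 67-1 = 66; aux=41
total*aux = 66*41 = 2706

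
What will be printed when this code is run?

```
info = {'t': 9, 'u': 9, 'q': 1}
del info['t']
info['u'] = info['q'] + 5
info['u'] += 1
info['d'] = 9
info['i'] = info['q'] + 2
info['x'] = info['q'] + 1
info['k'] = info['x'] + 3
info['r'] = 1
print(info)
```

del 't' → {'u': 9, 'q': 1}
info['u'] = info['q']+5 = 6 → {'u': 6, 'q': 1}
info['u'] = 6+1 = 7 → {'u': 7, 'q': 1}
info['d'] = 9 → {'u': 7, 'q': 1, 'd': 9}
info['i'] = info['q']+2 = 3 → {'u': 7, 'q': 1, 'd': 9, 'i': 3}
info['x'] = info['q']+1 = 2 → {'u': 7, 'q': 1, 'd': 9, 'i': 3, 'x': 2}
info['k'] = info['x']+3 = 5 → {'u': 7, 'q': 1, 'd': 9, 'i': 3, 'x': 2, 'k': 5}
info['r'] = 1 → {'u': 7, 'q': 1, 'd': 9, 'i': 3, 'x': 2, 'k': 5, 'r': 1}

{'u': 7, 'q': 1, 'd': 9, 'i': 3, 'x': 2, 'k': 5, 'r': 1}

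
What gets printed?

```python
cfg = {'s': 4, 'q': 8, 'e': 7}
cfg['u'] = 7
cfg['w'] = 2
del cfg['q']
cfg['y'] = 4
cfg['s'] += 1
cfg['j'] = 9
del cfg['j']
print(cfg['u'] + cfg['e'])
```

cfg['u'] = 7 → {'s': 4, 'q': 8, 'e': 7, 'u': 7}
cfg['w'] = 2 → {'s': 4, 'q': 8, 'e': 7, 'u': 7, 'w': 2}
del 'q' → {'s': 4, 'e': 7, 'u': 7, 'w': 2}
cfg['y'] = 4 → {'s': 4, 'e': 7, 'u': 7, 'w': 2, 'y': 4}
cfg['s'] = 4+1 = 5 → {'s': 5, 'e': 7, 'u': 7, 'w': 2, 'y': 4}
cfg['j'] = 9 → {'s': 5, 'e': 7, 'u': 7, 'w': 2, 'y': 4, 'j': 9}
del 'j' → {'s': 5, 'e': 7, 'u': 7, 'w': 2, 'y': 4}
cfg['u']+cfg['e'] = 7+7 = 14

14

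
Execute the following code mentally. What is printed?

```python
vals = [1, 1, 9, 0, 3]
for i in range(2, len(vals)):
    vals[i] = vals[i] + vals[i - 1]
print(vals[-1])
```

i=2: vals[2] = 9+1 = 10 → [1, 1, 10, 0, 3]
i=3: vals[3] = 0+10 = 10 → [1, 1, 10, 10, 3]
i=4: vals[4] = 3+10 = 13 → [1, 1, 10, 10, 13]

13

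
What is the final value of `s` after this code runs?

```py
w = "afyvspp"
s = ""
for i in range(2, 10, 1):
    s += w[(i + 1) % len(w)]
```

i=2: add w[3]='v' → 'v'
i=3: add w[4]='s' → 'vs'
i=4: add w[5]='p' → 'vsp'
i=5: add w[6]='p' → 'vspp'
i=6: add w[0]='a' → 'vsppa'
i=7: add w[1]='f' → 'vsppaf'
i=8: add w[2]='y' → 'vsppafy'
i=9: add w[3]='v' → 'vsppafyv'

'vsppafyv'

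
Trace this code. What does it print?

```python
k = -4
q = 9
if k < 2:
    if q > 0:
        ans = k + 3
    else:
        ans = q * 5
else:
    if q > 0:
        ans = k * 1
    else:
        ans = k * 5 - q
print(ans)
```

-1

k=-4, q=9
k < 2 is True; q > 0 is True
→ ans = k + 3 = -1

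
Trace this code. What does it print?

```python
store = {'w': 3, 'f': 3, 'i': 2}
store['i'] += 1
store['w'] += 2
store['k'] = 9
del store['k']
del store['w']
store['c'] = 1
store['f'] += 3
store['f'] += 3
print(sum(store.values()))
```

store['i'] = 2+1 = 3 → {'w': 3, 'f': 3, 'i': 3}
store['w'] = 3+2 = 5 → {'w': 5, 'f': 3, 'i': 3}
store['k'] = 9 → {'w': 5, 'f': 3, 'i': 3, 'k': 9}
del 'k' → {'w': 5, 'f': 3, 'i': 3}
del 'w' → {'f': 3, 'i': 3}
store['c'] = 1 → {'f': 3, 'i': 3, 'c': 1}
store['f'] = 3+3 = 6 → {'f': 6, 'i': 3, 'c': 1}
store['f'] = 6+3 = 9 → {'f': 9, 'i': 3, 'c': 1}
sum of values = 13

13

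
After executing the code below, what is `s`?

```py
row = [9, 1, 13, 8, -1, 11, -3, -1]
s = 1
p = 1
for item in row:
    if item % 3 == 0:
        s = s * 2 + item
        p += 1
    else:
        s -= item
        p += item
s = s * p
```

-1496

item=9: %3==0, s = 1*2+9 = 11; p=2
item=1: not %3==0, s = 11-1 = 10; p=3
item=13: not %3==0, s = 10-13 = -3; p=16
item=8: not %3==0, s = (-3)-8 = -11; p=24
item=-1: not %3==0, s = (-11)-(-1) = -10; p=23
item=11: not %3==0, s = (-10)-11 = -21; p=34
item=-3: %3==0, s = (-21)*2+(-3) = -45; p=35
item=-1: not %3==0, s = (-45)-(-1) = -44; p=34
s*p = (-44)*34 = -1496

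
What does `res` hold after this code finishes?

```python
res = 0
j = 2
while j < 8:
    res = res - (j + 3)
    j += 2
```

j=2: res = 0-5 = -5
j=4: res = (-5)-7 = -12
j=6: res = (-12)-9 = -21

-21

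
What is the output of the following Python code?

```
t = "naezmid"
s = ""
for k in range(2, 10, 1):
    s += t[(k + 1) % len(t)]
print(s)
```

k=2: add t[3]='z' → 'z'
k=3: add t[4]='m' → 'zm'
k=4: add t[5]='i' → 'zmi'
k=5: add t[6]='d' → 'zmid'
k=6: add t[0]='n' → 'zmidn'
k=7: add t[1]='a' → 'zmidna'
k=8: add t[2]='e' → 'zmidnae'
k=9: add t[3]='z' → 'zmidnaez'

zmidnaez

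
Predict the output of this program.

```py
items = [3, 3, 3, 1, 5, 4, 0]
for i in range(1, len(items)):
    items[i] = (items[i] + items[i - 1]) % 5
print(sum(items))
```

i=1: items[1] = (3+3)%5 = 1 → [3, 1, 3, 1, 5, 4, 0]
i=2: items[2] = (3+1)%5 = 4 → [3, 1, 4, 1, 5, 4, 0]
i=3: items[3] = (1+4)%5 = 0 → [3, 1, 4, 0, 5, 4, 0]
i=4: items[4] = (5+0)%5 = 0 → [3, 1, 4, 0, 0, 4, 0]
i=5: items[5] = (4+0)%5 = 4 → [3, 1, 4, 0, 0, 4, 0]
i=6: items[6] = (0+4)%5 = 4 → [3, 1, 4, 0, 0, 4, 4]
sum = 16

16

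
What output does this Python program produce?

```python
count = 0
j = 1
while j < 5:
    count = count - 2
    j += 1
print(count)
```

-8

j=1: count = 0-2 = -2
j=2: count = (-2)-2 = -4
j=3: count = (-4)-2 = -6
j=4: count = (-6)-2 = -8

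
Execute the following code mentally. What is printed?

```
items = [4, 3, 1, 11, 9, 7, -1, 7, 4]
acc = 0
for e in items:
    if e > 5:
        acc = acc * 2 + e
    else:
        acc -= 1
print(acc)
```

e=4: not >5, acc = 0-1 = -1
e=3: not >5, acc = (-1)-1 = -2
e=1: not >5, acc = (-2)-1 = -3
e=11: >5, acc = (-3)*2+11 = 5
e=9: >5, acc = 5*2+9 = 19
e=7: >5, acc = 19*2+7 = 45
e=-1: not >5, acc = 45-1 = 44
e=7: >5, acc = 44*2+7 = 95
e=4: not >5, acc = 95-1 = 94

94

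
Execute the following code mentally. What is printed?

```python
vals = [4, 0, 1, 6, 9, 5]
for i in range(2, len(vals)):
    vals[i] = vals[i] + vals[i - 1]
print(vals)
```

i=2: vals[2] = 1+0 = 1 → [4, 0, 1, 6, 9, 5]
i=3: vals[3] = 6+1 = 7 → [4, 0, 1, 7, 9, 5]
i=4: vals[4] = 9+7 = 16 → [4, 0, 1, 7, 16, 5]
i=5: vals[5] = 5+16 = 21 → [4, 0, 1, 7, 16, 21]

[4, 0, 1, 7, 16, 21]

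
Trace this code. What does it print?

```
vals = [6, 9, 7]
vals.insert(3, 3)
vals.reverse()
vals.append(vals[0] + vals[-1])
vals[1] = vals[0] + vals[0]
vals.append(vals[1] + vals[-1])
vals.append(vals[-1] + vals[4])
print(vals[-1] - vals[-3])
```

15

insert 3 at 3 → [6, 9, 7, 3]
reverse → [3, 7, 9, 6]
append vals[0]+vals[-1] = 3+6 = 9 → [3, 7, 9, 6, 9]
vals[1] = vals[0]+vals[0] = 3+3 = 6 → [3, 6, 9, 6, 9]
append vals[1]+vals[-1] = 6+9 = 15 → [3, 6, 9, 6, 9, 15]
append vals[-1]+vals[4] = 15+9 = 24 → [3, 6, 9, 6, 9, 15, 24]
vals[-1]-vals[-3] = 24-9 = 15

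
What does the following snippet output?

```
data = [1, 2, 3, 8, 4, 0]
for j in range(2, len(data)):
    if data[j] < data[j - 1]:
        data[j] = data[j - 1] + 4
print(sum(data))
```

42

j=2: 3>=2, unchanged → [1, 2, 3, 8, 4, 0]
j=3: 8>=3, unchanged → [1, 2, 3, 8, 4, 0]
j=4: 4<8, data[4] = 8+4 = 12 → [1, 2, 3, 8, 12, 0]
j=5: 0<12, data[5] = 12+4 = 16 → [1, 2, 3, 8, 12, 16]
sum = 42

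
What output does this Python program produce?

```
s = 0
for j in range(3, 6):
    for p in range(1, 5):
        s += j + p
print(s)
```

78

j=3,p=1: s = 0+4 = 4
j=3,p=2: s = 4+5 = 9
j=3,p=3: s = 9+6 = 15
j=3,p=4: s = 15+7 = 22
j=4,p=1: s = 22+5 = 27
j=4,p=2: s = 27+6 = 33
j=4,p=3: s = 33+7 = 40
j=4,p=4: s = 40+8 = 48
j=5,p=1: s = 48+6 = 54
j=5,p=2: s = 54+7 = 61
j=5,p=3: s = 61+8 = 69
j=5,p=4: s = 69+9 = 78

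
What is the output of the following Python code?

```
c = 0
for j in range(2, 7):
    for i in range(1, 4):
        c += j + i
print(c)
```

90

j=2,i=1: c = 0+3 = 3
j=2,i=2: c = 3+4 = 7
j=2,i=3: c = 7+5 = 12
j=3,i=1: c = 12+4 = 16
j=3,i=2: c = 16+5 = 21
j=3,i=3: c = 21+6 = 27
j=4,i=1: c = 27+5 = 32
j=4,i=2: c = 32+6 = 38
j=4,i=3: c = 38+7 = 45
j=5,i=1: c = 45+6 = 51
j=5,i=2: c = 51+7 = 58
j=5,i=3: c = 58+8 = 66
j=6,i=1: c = 66+7 = 73
j=6,i=2: c = 73+8 = 81
j=6,i=3: c = 81+9 = 90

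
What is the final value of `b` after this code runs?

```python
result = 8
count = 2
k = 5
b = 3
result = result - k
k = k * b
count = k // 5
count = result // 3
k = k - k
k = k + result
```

3

result = 8-5 = 3
k = 5*3 = 15
count = 15//5 = 3
count = 3//3 = 1
k = 15-15 = 0
k = 0+3 = 3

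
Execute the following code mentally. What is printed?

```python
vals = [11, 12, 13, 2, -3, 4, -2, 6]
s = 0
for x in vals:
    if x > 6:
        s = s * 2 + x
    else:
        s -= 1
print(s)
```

76

x=11: >6, s = 0*2+11 = 11
x=12: >6, s = 11*2+12 = 34
x=13: >6, s = 34*2+13 = 81
x=2: not >6, s = 81-1 = 80
x=-3: not >6, s = 80-1 = 79
x=4: not >6, s = 79-1 = 78
x=-2: not >6, s = 78-1 = 77
x=6: not >6, s = 77-1 = 76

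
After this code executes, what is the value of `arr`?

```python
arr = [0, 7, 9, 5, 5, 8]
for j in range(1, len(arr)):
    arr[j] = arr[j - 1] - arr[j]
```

j=1: arr[1] = 0-7 = -7 → [0, -7, 9, 5, 5, 8]
j=2: arr[2] = (-7)-9 = -16 → [0, -7, -16, 5, 5, 8]
j=3: arr[3] = (-16)-5 = -21 → [0, -7, -16, -21, 5, 8]
j=4: arr[4] = (-21)-5 = -26 → [0, -7, -16, -21, -26, 8]
j=5: arr[5] = (-26)-8 = -34 → [0, -7, -16, -21, -26, -34]

[0, -7, -16, -21, -26, -34]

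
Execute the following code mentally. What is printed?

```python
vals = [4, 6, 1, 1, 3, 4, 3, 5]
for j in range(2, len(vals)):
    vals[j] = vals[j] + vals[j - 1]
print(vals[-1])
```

j=2: vals[2] = 1+6 = 7 → [4, 6, 7, 1, 3, 4, 3, 5]
j=3: vals[3] = 1+7 = 8 → [4, 6, 7, 8, 3, 4, 3, 5]
j=4: vals[4] = 3+8 = 11 → [4, 6, 7, 8, 11, 4, 3, 5]
j=5: vals[5] = 4+11 = 15 → [4, 6, 7, 8, 11, 15, 3, 5]
j=6: vals[6] = 3+15 = 18 → [4, 6, 7, 8, 11, 15, 18, 5]
j=7: vals[7] = 5+18 = 23 → [4, 6, 7, 8, 11, 15, 18, 23]

23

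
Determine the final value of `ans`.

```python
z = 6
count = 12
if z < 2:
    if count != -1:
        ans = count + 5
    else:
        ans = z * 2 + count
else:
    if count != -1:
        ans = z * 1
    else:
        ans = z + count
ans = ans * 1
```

6

z=6, count=12
z < 2 is False; count != -1 is True
→ ans = z * 1 = 6
ans = 6*1 = 6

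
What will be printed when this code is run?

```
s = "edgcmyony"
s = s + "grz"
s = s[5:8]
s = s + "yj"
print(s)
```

+ 'grz' → 'edgcmyonygrz'
slice [5:8] → 'yon'
+ 'yj' → 'yonyj'

yonyj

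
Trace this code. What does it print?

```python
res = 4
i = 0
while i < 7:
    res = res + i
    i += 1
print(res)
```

25

i=0: res = 4+0 = 4
i=1: res = 4+1 = 5
i=2: res = 5+2 = 7
i=3: res = 7+3 = 10
i=4: res = 10+4 = 14
i=5: res = 14+5 = 19
i=6: res = 19+6 = 25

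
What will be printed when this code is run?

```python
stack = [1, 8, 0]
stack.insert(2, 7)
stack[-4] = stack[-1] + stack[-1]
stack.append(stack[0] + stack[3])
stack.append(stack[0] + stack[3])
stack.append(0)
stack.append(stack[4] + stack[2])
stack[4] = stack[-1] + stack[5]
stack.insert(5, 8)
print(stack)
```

[0, 8, 7, 0, 7, 8, 0, 0, 7]

insert 7 at 2 → [1, 8, 7, 0]
stack[-4] = stack[-1]+stack[-1] = 0+0 = 0 → [0, 8, 7, 0]
append stack[0]+stack[3] = 0+0 = 0 → [0, 8, 7, 0, 0]
append stack[0]+stack[3] = 0+0 = 0 → [0, 8, 7, 0, 0, 0]
append 0 → [0, 8, 7, 0, 0, 0, 0]
append stack[4]+stack[2] = 0+7 = 7 → [0, 8, 7, 0, 0, 0, 0, 7]
stack[4] = stack[-1]+stack[5] = 7+0 = 7 → [0, 8, 7, 0, 7, 0, 0, 7]
insert 8 at 5 → [0, 8, 7, 0, 7, 8, 0, 0, 7]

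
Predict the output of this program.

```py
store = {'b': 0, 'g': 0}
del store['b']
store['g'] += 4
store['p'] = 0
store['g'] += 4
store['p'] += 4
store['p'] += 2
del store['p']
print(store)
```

del 'b' → {'g': 0}
store['g'] = 0+4 = 4 → {'g': 4}
store['p'] = 0 → {'g': 4, 'p': 0}
store['g'] = 4+4 = 8 → {'g': 8, 'p': 0}
store['p'] = 0+4 = 4 → {'g': 8, 'p': 4}
store['p'] = 4+2 = 6 → {'g': 8, 'p': 6}
del 'p' → {'g': 8}

{'g': 8}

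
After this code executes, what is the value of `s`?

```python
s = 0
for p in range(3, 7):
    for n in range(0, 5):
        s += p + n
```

130

p=3,n=0: s = 0+3 = 3
p=3,n=1: s = 3+4 = 7
p=3,n=2: s = 7+5 = 12
p=3,n=3: s = 12+6 = 18
p=3,n=4: s = 18+7 = 25
p=4,n=0: s = 25+4 = 29
p=4,n=1: s = 29+5 = 34
p=4,n=2: s = 34+6 = 40
p=4,n=3: s = 40+7 = 47
p=4,n=4: s = 47+8 = 55
p=5,n=0: s = 55+5 = 60
p=5,n=1: s = 60+6 = 66
p=5,n=2: s = 66+7 = 73
p=5,n=3: s = 73+8 = 81
p=5,n=4: s = 81+9 = 90
p=6,n=0: s = 90+6 = 96
p=6,n=1: s = 96+7 = 103
p=6,n=2: s = 103+8 = 111
p=6,n=3: s = 111+9 = 120
p=6,n=4: s = 120+10 = 130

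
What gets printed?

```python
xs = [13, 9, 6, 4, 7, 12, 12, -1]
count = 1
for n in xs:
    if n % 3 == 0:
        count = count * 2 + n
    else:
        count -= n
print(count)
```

-103

n=13: not %3==0, count = 1-13 = -12
n=9: %3==0, count = (-12)*2+9 = -15
n=6: %3==0, count = (-15)*2+6 = -24
n=4: not %3==0, count = (-24)-4 = -28
n=7: not %3==0, count = (-28)-7 = -35
n=12: %3==0, count = (-35)*2+12 = -58
n=12: %3==0, count = (-58)*2+12 = -104
n=-1: not %3==0, count = (-104)-(-1) = -103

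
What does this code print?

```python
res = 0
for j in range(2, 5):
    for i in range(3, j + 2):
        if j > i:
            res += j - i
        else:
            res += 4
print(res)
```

21

j=2,i=3: not 2>3, res = 0+4 = 4
j=3,i=3: not 3>3, res = 4+4 = 8
j=3,i=4: not 3>4, res = 8+4 = 12
j=4,i=3: 4>3, res = 12+1 = 13
j=4,i=4: not 4>4, res = 13+4 = 17
j=4,i=5: not 4>5, res = 17+4 = 21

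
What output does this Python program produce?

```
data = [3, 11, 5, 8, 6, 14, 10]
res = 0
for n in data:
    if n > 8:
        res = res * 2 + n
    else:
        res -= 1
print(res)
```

62

n=3: not >8, res = 0-1 = -1
n=11: >8, res = (-1)*2+11 = 9
n=5: not >8, res = 9-1 = 8
n=8: not >8, res = 8-1 = 7
n=6: not >8, res = 7-1 = 6
n=14: >8, res = 6*2+14 = 26
n=10: >8, res = 26*2+10 = 62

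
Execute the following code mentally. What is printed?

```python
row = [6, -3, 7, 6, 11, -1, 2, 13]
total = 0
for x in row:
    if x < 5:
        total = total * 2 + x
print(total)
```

x=6: not <5
x=-3: <5, total = 0*2+(-3) = -3
x=7: not <5
x=6: not <5
x=11: not <5
x=-1: <5, total = (-3)*2+(-1) = -7
x=2: <5, total = (-7)*2+2 = -12
x=13: not <5

-12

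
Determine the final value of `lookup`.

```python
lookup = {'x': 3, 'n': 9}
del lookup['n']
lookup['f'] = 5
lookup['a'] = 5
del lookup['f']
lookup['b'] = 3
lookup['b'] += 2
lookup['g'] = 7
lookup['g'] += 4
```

{'x': 3, 'a': 5, 'b': 5, 'g': 11}

del 'n' → {'x': 3}
lookup['f'] = 5 → {'x': 3, 'f': 5}
lookup['a'] = 5 → {'x': 3, 'f': 5, 'a': 5}
del 'f' → {'x': 3, 'a': 5}
lookup['b'] = 3 → {'x': 3, 'a': 5, 'b': 3}
lookup['b'] = 3+2 = 5 → {'x': 3, 'a': 5, 'b': 5}
lookup['g'] = 7 → {'x': 3, 'a': 5, 'b': 5, 'g': 7}
lookup['g'] = 7+4 = 11 → {'x': 3, 'a': 5, 'b': 5, 'g': 11}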